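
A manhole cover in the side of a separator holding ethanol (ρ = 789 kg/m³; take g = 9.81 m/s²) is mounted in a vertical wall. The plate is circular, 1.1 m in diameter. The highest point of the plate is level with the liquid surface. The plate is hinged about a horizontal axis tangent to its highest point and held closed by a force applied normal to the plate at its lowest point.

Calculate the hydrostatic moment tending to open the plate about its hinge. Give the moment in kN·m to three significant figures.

M ≈ 2.78 kN·m

γ = ρg = 789 × 9.81 / 1000 = 7.74009 kN/m³.
The centroid is at the centre, 0.55 m below the top of the plate, so the centroid depth is h_c = 0.55 m.
A = π(0.55)² = 0.950332 m².
Resultant F = γ·h_c·A = 7.74009 × 0.55 × 0.950332 = 4.04561 kN.
I_c = πr⁴/4 = π × 0.55⁴/4 = 0.0718688 m⁴.
Centre of pressure: y_p = y_c + I_c/(y_c·A) = 0.55 + 0.0718688/(0.55 × 0.950332) = 0.55 + 0.1375 = 0.6875 m along the plane.
The resultant acts 0.55 + 0.1375 = 0.6875 m (along the plate) below the hinge at the top edge, so the moment about the hinge is M = F × 0.6875 = 4.04561 × 0.6875 = 2.78136 kN·m.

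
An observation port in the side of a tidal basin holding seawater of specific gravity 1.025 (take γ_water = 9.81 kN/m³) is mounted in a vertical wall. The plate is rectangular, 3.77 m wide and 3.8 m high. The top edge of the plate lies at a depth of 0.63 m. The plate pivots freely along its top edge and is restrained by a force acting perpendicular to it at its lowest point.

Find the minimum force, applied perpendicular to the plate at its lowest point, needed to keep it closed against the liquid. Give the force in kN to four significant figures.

γ = 1.025 × 9.81 = 10.05525 kN/m³.
The centroid lies 3.8/2 = 1.9 m below the top edge, so the centroid depth is h_c = 0.63 + 1.9 = 2.53 m.
A = 3.77 × 3.8 = 14.326 m².
Resultant F = γ·h_c·A = 10.05525 × 2.53 × 14.326 = 364.45 kN.
I_c = b·h³/12 = 3.77 × 3.8³/12 = 17.239 m⁴.
Centre of pressure: y_p = y_c + I_c/(y_c·A) = 2.53 + 17.239/(2.53 × 14.326) = 2.53 + 0.475627 = 3.00563 m along the plane.
The resultant acts 1.9 + 0.475627 = 2.37563 m (along the plate) below the hinge at the top edge, so the moment about the hinge is M = F × 2.37563 = 364.45 × 2.37563 = 865.798 kN·m.
A normal force at the bottom, 3.8 m from the hinge, must supply this moment: P = 865.798/3.8 = 227.842 kN.

P ≈ 227.8 kN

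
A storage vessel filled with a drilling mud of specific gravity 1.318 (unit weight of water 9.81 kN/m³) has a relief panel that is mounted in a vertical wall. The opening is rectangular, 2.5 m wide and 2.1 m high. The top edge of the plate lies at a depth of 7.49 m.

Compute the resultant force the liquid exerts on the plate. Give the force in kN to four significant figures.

γ = 1.318 × 9.81 = 12.92958 kN/m³.
The centroid lies 2.1/2 = 1.05 m below the top edge, so the centroid depth is h_c = 7.49 + 1.05 = 8.54 m.
A = 2.5 × 2.1 = 5.25 m².
Resultant F = γ·h_c·A = 12.92958 × 8.54 × 5.25 = 579.698 kN.

F ≈ 579.7 kN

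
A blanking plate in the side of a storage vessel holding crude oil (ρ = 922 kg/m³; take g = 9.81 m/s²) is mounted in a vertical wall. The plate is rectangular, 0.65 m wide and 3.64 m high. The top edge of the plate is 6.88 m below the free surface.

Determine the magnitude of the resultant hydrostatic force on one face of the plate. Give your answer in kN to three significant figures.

F ≈ 186 kN

γ = ρg = 922 × 9.81 / 1000 = 9.04482 kN/m³.
The centroid lies 3.64/2 = 1.82 m below the top edge, so the centroid depth is h_c = 6.88 + 1.82 = 8.7 m.
A = 0.65 × 3.64 = 2.366 m².
Resultant F = γ·h_c·A = 9.04482 × 8.7 × 2.366 = 186.18 kN.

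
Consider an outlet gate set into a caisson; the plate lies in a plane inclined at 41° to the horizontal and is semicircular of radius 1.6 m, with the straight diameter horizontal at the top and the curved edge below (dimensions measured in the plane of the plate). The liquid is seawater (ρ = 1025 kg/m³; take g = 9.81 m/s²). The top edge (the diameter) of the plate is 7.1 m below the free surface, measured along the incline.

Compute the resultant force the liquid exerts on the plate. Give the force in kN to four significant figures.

F ≈ 206.4 kN

γ = ρg = 1025 × 9.81 / 1000 = 10.05525 kN/m³.
Let θ = 41° be the plate's angle to the horizontal; measure y along the incline from where the plane meets the free surface. Vertical depth h = y·sinθ with sinθ = 0.656059.
The centroid of a semicircle lies 4r/(3π) = 0.679061 m from the diameter, here below the top edge, so y_c = 7.1 + 0.679061 = 7.77906 m and h_c = 7.77906 × 0.656059 = 5.10352 m.
A = πr²/2 = π × 1.6²/2 = 4.02124 m².
Resultant F = γ·h_c·A = 10.05525 × 5.10352 × 4.02124 = 206.359 kN.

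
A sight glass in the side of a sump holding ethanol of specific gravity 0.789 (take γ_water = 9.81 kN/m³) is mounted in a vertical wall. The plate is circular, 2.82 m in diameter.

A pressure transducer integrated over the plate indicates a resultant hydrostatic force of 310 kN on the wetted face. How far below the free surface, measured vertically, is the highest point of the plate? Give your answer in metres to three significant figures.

γ = 0.789 × 9.81 = 7.74009 kN/m³.
A = π(1.41)² = 6.2458 m².
From F = γ·h_c·A, the centroid depth is h_c = 310/(7.74009 × 6.2458) = 6.4125 m.
The centroid is at the centre, 1.41 m below the top of the plate, so the highest point sits at h_top = 6.4125 − 1.41 = 5.0025 m below the surface.

d_top ≈ 5.00 m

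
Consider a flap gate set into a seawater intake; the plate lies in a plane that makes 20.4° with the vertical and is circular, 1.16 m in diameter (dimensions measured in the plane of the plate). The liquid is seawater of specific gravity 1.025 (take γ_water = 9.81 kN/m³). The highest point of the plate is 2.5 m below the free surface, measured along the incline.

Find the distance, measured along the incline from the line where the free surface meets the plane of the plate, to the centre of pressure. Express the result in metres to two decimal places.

y_p = 3.11 m

γ = 1.025 × 9.81 = 10.05525 kN/m³.
The plate makes 20.4° with the vertical, i.e. θ = 90° − 20.4° = 69.6° to the horizontal. Measuring y along the incline from the free-surface line, vertical depth h = y·sinθ with sinθ = 0.937282.
The centroid is at the centre, 0.58 m below the top of the plate, so y_c = 2.5 + 0.58 = 3.08 m and h_c = 3.08 × 0.937282 = 2.88683 m.
A = π(0.58)² = 1.05683 m².
Resultant F = γ·h_c·A = 10.05525 × 2.88683 × 1.05683 = 30.6774 kN.
I_c = πr⁴/4 = π × 0.58⁴/4 = 0.0888796 m⁴.
Centre of pressure: y_p = y_c + I_c/(y_c·A) = 3.08 + 0.0888796/(3.08 × 1.05683) = 3.08 + 0.0273053 = 3.10731 m along the plane.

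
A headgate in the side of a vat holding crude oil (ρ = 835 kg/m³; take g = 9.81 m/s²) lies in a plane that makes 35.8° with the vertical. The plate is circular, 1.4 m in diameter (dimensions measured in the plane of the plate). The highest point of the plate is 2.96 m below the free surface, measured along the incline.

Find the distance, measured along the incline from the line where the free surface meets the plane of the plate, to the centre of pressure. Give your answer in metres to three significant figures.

γ = ρg = 835 × 9.81 / 1000 = 8.19135 kN/m³.
The plate makes 35.8° with the vertical, i.e. θ = 90° − 35.8° = 54.2° to the horizontal. Measuring y along the incline from the free-surface line, vertical depth h = y·sinθ with sinθ = 0.811064.
The centroid is at the centre, 0.7 m below the top of the plate, so y_c = 2.96 + 0.7 = 3.66 m and h_c = 3.66 × 0.811064 = 2.96849 m.
A = π(0.7)² = 1.53938 m².
Resultant F = γ·h_c·A = 8.19135 × 2.96849 × 1.53938 = 37.4315 kN.
I_c = πr⁴/4 = π × 0.7⁴/4 = 0.188574 m⁴.
Centre of pressure: y_p = y_c + I_c/(y_c·A) = 3.66 + 0.188574/(3.66 × 1.53938) = 3.66 + 0.0334699 = 3.69347 m along the plane.

y_p = 3.69 m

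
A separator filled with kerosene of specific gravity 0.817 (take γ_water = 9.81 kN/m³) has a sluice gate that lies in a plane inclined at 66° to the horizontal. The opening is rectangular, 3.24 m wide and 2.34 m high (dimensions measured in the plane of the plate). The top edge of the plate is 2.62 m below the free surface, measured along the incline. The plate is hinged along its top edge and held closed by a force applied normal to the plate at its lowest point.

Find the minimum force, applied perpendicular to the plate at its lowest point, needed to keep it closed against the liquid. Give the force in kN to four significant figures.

P ≈ 116.0 kN

γ = 0.817 × 9.81 = 8.01477 kN/m³.
Let θ = 66° be the plate's angle to the horizontal; measure y along the incline from where the plane meets the free surface. Vertical depth h = y·sinθ with sinθ = 0.913545.
The centroid lies 2.34/2 = 1.17 m below the top edge, so y_c = 2.62 + 1.17 = 3.79 m and h_c = 3.79 × 0.913545 = 3.46234 m.
A = 3.24 × 2.34 = 7.5816 m².
Resultant F = γ·h_c·A = 8.01477 × 3.46234 × 7.5816 = 210.388 kN.
I_c = b·h³/12 = 3.24 × 2.34³/12 = 3.45948 m⁴.
Centre of pressure: y_p = y_c + I_c/(y_c·A) = 3.79 + 3.45948/(3.79 × 7.5816) = 3.79 + 0.120396 = 3.9104 m along the plane.
The resultant acts 1.17 + 0.120396 = 1.2904 m (along the plate) below the hinge at the top edge, so the moment about the hinge is M = F × 1.2904 = 210.388 × 1.2904 = 271.485 kN·m.
A normal force at the bottom, 2.34 m from the hinge, must supply this moment: P = 271.485/2.34 = 116.019 kN.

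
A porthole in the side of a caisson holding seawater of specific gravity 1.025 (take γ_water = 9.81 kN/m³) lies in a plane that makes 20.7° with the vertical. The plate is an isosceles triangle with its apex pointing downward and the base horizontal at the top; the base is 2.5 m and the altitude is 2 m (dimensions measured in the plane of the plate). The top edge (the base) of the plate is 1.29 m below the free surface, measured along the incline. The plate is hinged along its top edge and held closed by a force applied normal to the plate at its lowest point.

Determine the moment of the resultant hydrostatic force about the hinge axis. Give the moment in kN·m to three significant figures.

M ≈ 35.9 kN·m

γ = 1.025 × 9.81 = 10.05525 kN/m³.
The plate makes 20.7° with the vertical, i.e. θ = 90° − 20.7° = 69.3° to the horizontal. Measuring y along the incline from the free-surface line, vertical depth h = y·sinθ with sinθ = 0.935444.
With the apex down, the centroid sits h/3 = 2/3 = 0.666667 m below the base (the top edge), so y_c = 1.29 + 0.666667 = 1.95667 m and h_c = 1.95667 × 0.935444 = 1.83036 m.
A = ½ × 2.5 × 2 = 2.5 m².
Resultant F = γ·h_c·A = 10.05525 × 1.83036 × 2.5 = 46.0118 kN.
I_c = b·h³/36 = 2.5 × 2³/36 = 0.555556 m⁴.
Centre of pressure: y_p = y_c + I_c/(y_c·A) = 1.95667 + 0.555556/(1.95667 × 2.5) = 1.95667 + 0.113572 = 2.07024 m along the plane.
The resultant acts 0.666667 + 0.113572 = 0.780239 m (along the plate) below the hinge at the top edge, so the moment about the hinge is M = F × 0.780239 = 46.0118 × 0.780239 = 35.9002 kN·m.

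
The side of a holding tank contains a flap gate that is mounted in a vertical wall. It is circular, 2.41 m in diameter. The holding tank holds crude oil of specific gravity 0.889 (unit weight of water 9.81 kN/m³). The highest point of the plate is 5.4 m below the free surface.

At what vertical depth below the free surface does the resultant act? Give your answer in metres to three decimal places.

γ = 0.889 × 9.81 = 8.72109 kN/m³.
The centroid is at the centre, 1.205 m below the top of the plate, so the centroid depth is h_c = 5.4 + 1.205 = 6.605 m.
A = π(1.205)² = 4.56167 m².
Resultant F = γ·h_c·A = 8.72109 × 6.605 × 4.56167 = 262.765 kN.
I_c = πr⁴/4 = π × 1.205⁴/4 = 1.65592 m⁴.
Centre of pressure: y_p = y_c + I_c/(y_c·A) = 6.605 + 1.65592/(6.605 × 4.56167) = 6.605 + 0.0549595 = 6.65996 m along the plane.

h_p = 6.660 m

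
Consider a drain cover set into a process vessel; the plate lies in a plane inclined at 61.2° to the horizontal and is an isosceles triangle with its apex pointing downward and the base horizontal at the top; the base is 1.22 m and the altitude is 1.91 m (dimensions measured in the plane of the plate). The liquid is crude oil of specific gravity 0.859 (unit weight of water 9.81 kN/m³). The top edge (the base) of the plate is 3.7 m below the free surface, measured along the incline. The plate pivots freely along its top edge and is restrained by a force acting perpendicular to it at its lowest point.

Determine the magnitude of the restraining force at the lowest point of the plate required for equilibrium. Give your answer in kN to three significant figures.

γ = 0.859 × 9.81 = 8.42679 kN/m³.
Let θ = 61.2° be the plate's angle to the horizontal; measure y along the incline from where the plane meets the free surface. Vertical depth h = y·sinθ with sinθ = 0.876307.
With the apex down, the centroid sits h/3 = 1.91/3 = 0.636667 m below the base (the top edge), so y_c = 3.7 + 0.636667 = 4.33667 m and h_c = 4.33667 × 0.876307 = 3.80025 m.
A = ½ × 1.22 × 1.91 = 1.1651 m².
Resultant F = γ·h_c·A = 8.42679 × 3.80025 × 1.1651 = 37.3111 kN.
I_c = b·h³/36 = 1.22 × 1.91³/36 = 0.236133 m⁴.
Centre of pressure: y_p = y_c + I_c/(y_c·A) = 4.33667 + 0.236133/(4.33667 × 1.1651) = 4.33667 + 0.0467344 = 4.3834 m along the plane.
The resultant acts 0.636667 + 0.0467344 = 0.683401 m (along the plate) below the hinge at the top edge, so the moment about the hinge is M = F × 0.683401 = 37.3111 × 0.683401 = 25.4984 kN·m.
A normal force at the bottom, 1.91 m from the hinge, must supply this moment: P = 25.4984/1.91 = 13.3499 kN.

P ≈ 13.3 kN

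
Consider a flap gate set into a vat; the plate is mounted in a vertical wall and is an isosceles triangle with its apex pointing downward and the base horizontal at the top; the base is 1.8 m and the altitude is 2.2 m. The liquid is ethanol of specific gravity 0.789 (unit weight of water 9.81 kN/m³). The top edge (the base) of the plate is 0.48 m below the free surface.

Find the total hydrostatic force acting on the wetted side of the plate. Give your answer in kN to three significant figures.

F ≈ 18.6 kN

γ = 0.789 × 9.81 = 7.74009 kN/m³.
With the apex down, the centroid sits h/3 = 2.2/3 = 0.733333 m below the base (the top edge), so the centroid depth is h_c = 0.48 + 0.733333 = 1.21333 m.
A = ½ × 1.8 × 2.2 = 1.98 m².
Resultant F = γ·h_c·A = 7.74009 × 1.21333 × 1.98 = 18.5947 kN.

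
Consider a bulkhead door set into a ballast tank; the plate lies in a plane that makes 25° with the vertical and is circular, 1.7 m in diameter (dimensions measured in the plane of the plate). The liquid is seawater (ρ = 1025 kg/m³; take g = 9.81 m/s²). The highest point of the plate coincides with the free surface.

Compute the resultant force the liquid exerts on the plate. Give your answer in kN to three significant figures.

γ = ρg = 1025 × 9.81 / 1000 = 10.05525 kN/m³.
The plate makes 25° with the vertical, i.e. θ = 90° − 25° = 65° to the horizontal. Measuring y along the incline from the free-surface line, vertical depth h = y·sinθ with sinθ = 0.906308.
The centroid is at the centre, 0.85 m below the top of the plate, so y_c = 0.85 m and h_c = 0.85 × 0.906308 = 0.770362 m.
A = π(0.85)² = 2.2698 m².
Resultant F = γ·h_c·A = 10.05525 × 0.770362 × 2.2698 = 17.5823 kN.

F ≈ 17.6 kN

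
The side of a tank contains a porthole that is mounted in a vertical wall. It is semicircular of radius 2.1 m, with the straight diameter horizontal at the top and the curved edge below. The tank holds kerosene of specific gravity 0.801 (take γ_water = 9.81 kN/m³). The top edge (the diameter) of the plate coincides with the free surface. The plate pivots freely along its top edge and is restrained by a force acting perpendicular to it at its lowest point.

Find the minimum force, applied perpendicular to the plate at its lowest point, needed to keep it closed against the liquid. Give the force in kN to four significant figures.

γ = 0.801 × 9.81 = 7.85781 kN/m³.
The centroid of a semicircle lies 4r/(3π) = 0.891268 m from the diameter, here below the top edge, so the centroid depth is h_c = 0.891268 m.
A = πr²/2 = π × 2.1²/2 = 6.92721 m².
Resultant F = γ·h_c·A = 7.85781 × 0.891268 × 6.92721 = 48.5141 kN.
I_c = (π/8 − 8/(9π))·r⁴ = 0.109757 × 2.1⁴ = 2.13457 m⁴.
Centre of pressure: y_p = y_c + I_c/(y_c·A) = 0.891268 + 2.13457/(0.891268 × 6.92721) = 0.891268 + 0.345735 = 1.237 m along the plane.
The resultant acts 0.891268 + 0.345735 = 1.237 m (along the plate) below the hinge at the top edge, so the moment about the hinge is M = F × 1.237 = 48.5141 × 1.237 = 60.0119 kN·m.
A normal force at the bottom, 2.1 m from the hinge, must supply this moment: P = 60.0119/2.1 = 28.5771 kN.

P ≈ 28.58 kN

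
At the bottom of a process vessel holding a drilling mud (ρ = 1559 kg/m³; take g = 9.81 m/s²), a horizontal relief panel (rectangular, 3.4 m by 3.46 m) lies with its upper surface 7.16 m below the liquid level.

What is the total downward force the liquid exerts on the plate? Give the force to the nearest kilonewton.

γ = ρg = 1559 × 9.81 / 1000 = 15.29379 kN/m³.
The plate is horizontal, so pressure is uniform at p = γ·h = 15.29379 × 7.16 = 109.504 kN/m².
A = 3.4 × 3.46 = 11.764 m².
F = p·A = 109.504 × 11.764 = 1288.21 kN.

F ≈ 1288 kN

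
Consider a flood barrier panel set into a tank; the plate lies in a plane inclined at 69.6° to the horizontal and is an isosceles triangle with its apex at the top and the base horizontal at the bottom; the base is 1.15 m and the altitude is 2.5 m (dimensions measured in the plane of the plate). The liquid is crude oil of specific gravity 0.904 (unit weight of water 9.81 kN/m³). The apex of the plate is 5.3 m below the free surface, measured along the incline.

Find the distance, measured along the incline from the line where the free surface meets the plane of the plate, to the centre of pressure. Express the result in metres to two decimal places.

γ = 0.904 × 9.81 = 8.86824 kN/m³.
Let θ = 69.6° be the plate's angle to the horizontal; measure y along the incline from where the plane meets the free surface. Vertical depth h = y·sinθ with sinθ = 0.937282.
With the apex up, the centroid sits 2h/3 = 2 × 2.5/3 = 1.66667 m below the apex, so y_c = 5.3 + 1.66667 = 6.96667 m and h_c = 6.96667 × 0.937282 = 6.52973 m.
A = ½ × 1.15 × 2.5 = 1.4375 m².
Resultant F = γ·h_c·A = 8.86824 × 6.52973 × 1.4375 = 83.2416 kN.
I_c = b·h³/36 = 1.15 × 2.5³/36 = 0.499132 m⁴.
Centre of pressure: y_p = y_c + I_c/(y_c·A) = 6.96667 + 0.499132/(6.96667 × 1.4375) = 6.96667 + 0.0498405 = 7.01651 m along the plane.

y_p = 7.02 m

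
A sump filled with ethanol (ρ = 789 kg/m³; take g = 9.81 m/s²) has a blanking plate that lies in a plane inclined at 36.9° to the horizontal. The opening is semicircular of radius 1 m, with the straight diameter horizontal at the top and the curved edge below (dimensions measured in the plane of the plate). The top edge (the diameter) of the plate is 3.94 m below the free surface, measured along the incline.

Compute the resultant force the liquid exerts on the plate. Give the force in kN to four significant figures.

γ = ρg = 789 × 9.81 / 1000 = 7.74009 kN/m³.
Let θ = 36.9° be the plate's angle to the horizontal; measure y along the incline from where the plane meets the free surface. Vertical depth h = y·sinθ with sinθ = 0.600420.
The centroid of a semicircle lies 4r/(3π) = 0.424413 m from the diameter, here below the top edge, so y_c = 3.94 + 0.424413 = 4.36441 m and h_c = 4.36441 × 0.600420 = 2.62048 m.
A = πr²/2 = π × 1²/2 = 1.5708 m².
Resultant F = γ·h_c·A = 7.74009 × 2.62048 × 1.5708 = 31.8601 kN.

F ≈ 31.86 kN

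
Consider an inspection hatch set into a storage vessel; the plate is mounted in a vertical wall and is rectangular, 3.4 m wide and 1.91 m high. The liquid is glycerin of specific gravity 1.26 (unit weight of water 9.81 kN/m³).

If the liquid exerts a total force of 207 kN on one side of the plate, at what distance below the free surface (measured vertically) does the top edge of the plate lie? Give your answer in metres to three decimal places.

d_top ≈ 1.624 m

γ = 1.26 × 9.81 = 12.3606 kN/m³.
A = 3.4 × 1.91 = 6.494 m².
From F = γ·h_c·A, the centroid depth is h_c = 207/(12.3606 × 6.494) = 2.57881 m.
The centroid lies 1.91/2 = 0.955 m below the top edge, so the top edge sits at h_top = 2.57881 − 0.955 = 1.62381 m below the surface.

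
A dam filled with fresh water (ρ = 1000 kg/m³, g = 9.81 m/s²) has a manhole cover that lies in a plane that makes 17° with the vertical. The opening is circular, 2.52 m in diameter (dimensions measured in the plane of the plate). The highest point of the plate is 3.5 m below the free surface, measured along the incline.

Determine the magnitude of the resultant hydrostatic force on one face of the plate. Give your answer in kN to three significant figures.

γ = ρg = 1000 × 9.81 = 9810 N/m³ = 9.81 kN/m³.
The plate makes 17° with the vertical, i.e. θ = 90° − 17° = 73° to the horizontal. Measuring y along the incline from the free-surface line, vertical depth h = y·sinθ with sinθ = 0.956305.
The centroid is at the centre, 1.26 m below the top of the plate, so y_c = 3.5 + 1.26 = 4.76 m and h_c = 4.76 × 0.956305 = 4.55201 m.
A = π(1.26)² = 4.98759 m².
Resultant F = γ·h_c·A = 9.81 × 4.55201 × 4.98759 = 222.722 kN.

F ≈ 223 kN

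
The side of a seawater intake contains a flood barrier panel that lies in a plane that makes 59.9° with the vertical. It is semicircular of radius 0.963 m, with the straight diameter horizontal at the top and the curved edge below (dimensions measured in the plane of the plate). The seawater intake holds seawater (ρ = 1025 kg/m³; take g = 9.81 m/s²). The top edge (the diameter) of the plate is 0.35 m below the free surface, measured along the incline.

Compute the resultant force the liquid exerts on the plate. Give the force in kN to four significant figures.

γ = ρg = 1025 × 9.81 / 1000 = 10.05525 kN/m³.
The plate makes 59.9° with the vertical, i.e. θ = 90° − 59.9° = 30.1° to the horizontal. Measuring y along the incline from the free-surface line, vertical depth h = y·sinθ with sinθ = 0.501511.
The centroid of a semicircle lies 4r/(3π) = 0.40871 m from the diameter, here below the top edge, so y_c = 0.35 + 0.40871 = 0.75871 m and h_c = 0.75871 × 0.501511 = 0.380501 m.
A = πr²/2 = π × 0.963²/2 = 1.45671 m².
Resultant F = γ·h_c·A = 10.05525 × 0.380501 × 1.45671 = 5.57342 kN.

F ≈ 5.573 kN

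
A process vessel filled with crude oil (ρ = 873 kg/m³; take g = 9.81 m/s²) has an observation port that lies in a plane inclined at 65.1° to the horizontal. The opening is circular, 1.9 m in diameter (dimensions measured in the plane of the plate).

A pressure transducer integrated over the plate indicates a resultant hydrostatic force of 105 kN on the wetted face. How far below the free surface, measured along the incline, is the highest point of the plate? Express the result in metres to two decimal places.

γ = ρg = 873 × 9.81 / 1000 = 8.56413 kN/m³.
A = π(0.95)² = 2.83529 m².
From F = γ·h_c·A, the centroid depth is h_c = 105/(8.56413 × 2.83529) = 4.32423 m.
Let θ = 65.1° be the plate's angle to the horizontal; measure y along the incline from where the plane meets the free surface. Vertical depth h = y·sinθ with sinθ = 0.907044.
Along the incline, y_c = h_c/sinθ = 4.32423/0.907044 = 4.76739 m.
The centroid is at the centre, 0.95 m below the top of the plate, so the highest point sits at y_top = 4.76739 − 0.95 = 3.81739 m along the incline.

y_top ≈ 3.82 m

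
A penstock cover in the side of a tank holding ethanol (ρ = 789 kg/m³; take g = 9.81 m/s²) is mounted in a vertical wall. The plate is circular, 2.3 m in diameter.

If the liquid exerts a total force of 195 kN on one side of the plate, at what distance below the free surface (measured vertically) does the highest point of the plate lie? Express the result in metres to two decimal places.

d_top ≈ 4.91 m

γ = ρg = 789 × 9.81 / 1000 = 7.74009 kN/m³.
A = π(1.15)² = 4.15476 m².
From F = γ·h_c·A, the centroid depth is h_c = 195/(7.74009 × 4.15476) = 6.06377 m.
The centroid is at the centre, 1.15 m below the top of the plate, so the highest point sits at h_top = 6.06377 − 1.15 = 4.91377 m below the surface.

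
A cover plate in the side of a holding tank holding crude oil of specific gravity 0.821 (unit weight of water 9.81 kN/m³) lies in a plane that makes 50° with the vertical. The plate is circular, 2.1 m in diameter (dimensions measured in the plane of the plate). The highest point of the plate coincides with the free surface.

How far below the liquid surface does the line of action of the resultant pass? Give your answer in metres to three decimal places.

h_p = 0.844 m

γ = 0.821 × 9.81 = 8.05401 kN/m³.
The plate makes 50° with the vertical, i.e. θ = 90° − 50° = 40° to the horizontal. Measuring y along the incline from the free-surface line, vertical depth h = y·sinθ with sinθ = 0.642788.
The centroid is at the centre, 1.05 m below the top of the plate, so y_c = 1.05 m and h_c = 1.05 × 0.642788 = 0.674927 m.
A = π(1.05)² = 3.46361 m².
Resultant F = γ·h_c·A = 8.05401 × 0.674927 × 3.46361 = 18.8277 kN.
I_c = πr⁴/4 = π × 1.05⁴/4 = 0.954656 m⁴.
Centre of pressure: y_p = y_c + I_c/(y_c·A) = 1.05 + 0.954656/(1.05 × 3.46361) = 1.05 + 0.2625 = 1.3125 m along the plane.
Vertically, h_p = y_p·sinθ = 1.3125 × 0.642788 = 0.843659 m.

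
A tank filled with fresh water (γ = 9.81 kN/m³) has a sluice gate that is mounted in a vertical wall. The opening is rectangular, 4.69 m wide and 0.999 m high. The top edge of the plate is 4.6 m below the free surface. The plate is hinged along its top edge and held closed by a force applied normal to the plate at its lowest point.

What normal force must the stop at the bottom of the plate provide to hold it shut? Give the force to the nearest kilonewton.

P ≈ 121 kN

γ = 9.81 kN/m³.
The centroid lies 0.999/2 = 0.4995 m below the top edge, so the centroid depth is h_c = 4.6 + 0.4995 = 5.0995 m.
A = 4.69 × 0.999 = 4.68531 m².
Resultant F = γ·h_c·A = 9.81 × 5.0995 × 4.68531 = 234.388 kN.
I_c = b·h³/12 = 4.69 × 0.999³/12 = 0.389662 m⁴.
Centre of pressure: y_p = y_c + I_c/(y_c·A) = 5.0995 + 0.389662/(5.0995 × 4.68531) = 5.0995 + 0.0163088 = 5.11581 m along the plane.
The resultant acts 0.4995 + 0.0163088 = 0.515809 m (along the plate) below the hinge at the top edge, so the moment about the hinge is M = F × 0.515809 = 234.388 × 0.515809 = 120.899 kN·m.
A normal force at the bottom, 0.999 m from the hinge, must supply this moment: P = 120.899/0.999 = 121.02 kN.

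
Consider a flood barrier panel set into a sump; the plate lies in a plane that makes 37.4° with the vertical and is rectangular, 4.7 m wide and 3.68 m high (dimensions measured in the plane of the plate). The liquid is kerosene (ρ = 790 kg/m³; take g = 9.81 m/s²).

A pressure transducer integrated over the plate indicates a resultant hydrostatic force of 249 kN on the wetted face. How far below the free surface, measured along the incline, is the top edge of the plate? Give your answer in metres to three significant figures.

γ = ρg = 790 × 9.81 / 1000 = 7.7499 kN/m³.
A = 4.7 × 3.68 = 17.296 m².
From F = γ·h_c·A, the centroid depth is h_c = 249/(7.7499 × 17.296) = 1.85762 m.
The plate makes 37.4° with the vertical, i.e. θ = 90° − 37.4° = 52.6° to the horizontal. Measuring y along the incline from the free-surface line, vertical depth h = y·sinθ with sinθ = 0.794415.
Along the incline, y_c = h_c/sinθ = 1.85762/0.794415 = 2.33835 m.
The centroid lies 3.68/2 = 1.84 m below the top edge, so the top edge sits at y_top = 2.33835 − 1.84 = 0.49835 m along the incline.

y_top ≈ 0.498 m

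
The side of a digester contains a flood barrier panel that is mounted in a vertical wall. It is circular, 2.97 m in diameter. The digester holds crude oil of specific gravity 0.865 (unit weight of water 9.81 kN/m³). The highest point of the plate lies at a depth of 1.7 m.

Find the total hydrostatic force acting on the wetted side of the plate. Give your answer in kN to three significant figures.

γ = 0.865 × 9.81 = 8.48565 kN/m³.
The centroid is at the centre, 1.485 m below the top of the plate, so the centroid depth is h_c = 1.7 + 1.485 = 3.185 m.
A = π(1.485)² = 6.92792 m².
Resultant F = γ·h_c·A = 8.48565 × 3.185 × 6.92792 = 187.239 kN.

F ≈ 187 kN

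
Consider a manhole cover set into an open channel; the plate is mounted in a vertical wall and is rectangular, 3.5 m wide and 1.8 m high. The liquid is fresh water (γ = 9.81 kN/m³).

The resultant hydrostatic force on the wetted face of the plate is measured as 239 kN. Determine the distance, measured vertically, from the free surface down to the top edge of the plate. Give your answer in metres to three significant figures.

γ = 9.81 kN/m³.
A = 3.5 × 1.8 = 6.3 m².
From F = γ·h_c·A, the centroid depth is h_c = 239/(9.81 × 6.3) = 3.86713 m.
The centroid lies 1.8/2 = 0.9 m below the top edge, so the top edge sits at h_top = 3.86713 − 0.9 = 2.96713 m below the surface.

d_top ≈ 2.97 m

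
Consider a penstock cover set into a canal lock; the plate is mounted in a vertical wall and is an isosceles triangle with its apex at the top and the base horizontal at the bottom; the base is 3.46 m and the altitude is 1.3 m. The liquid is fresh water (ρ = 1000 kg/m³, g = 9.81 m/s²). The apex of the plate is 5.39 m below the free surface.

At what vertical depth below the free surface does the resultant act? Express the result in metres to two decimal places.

h_p = 6.27 m

γ = ρg = 1000 × 9.81 = 9810 N/m³ = 9.81 kN/m³.
With the apex up, the centroid sits 2h/3 = 2 × 1.3/3 = 0.866667 m below the apex, so the centroid depth is h_c = 5.39 + 0.866667 = 6.25667 m.
A = ½ × 3.46 × 1.3 = 2.249 m².
Resultant F = γ·h_c·A = 9.81 × 6.25667 × 2.249 = 138.039 kN.
I_c = b·h³/36 = 3.46 × 1.3³/36 = 0.211156 m⁴.
Centre of pressure: y_p = y_c + I_c/(y_c·A) = 6.25667 + 0.211156/(6.25667 × 2.249) = 6.25667 + 0.0150062 = 6.27168 m along the plane.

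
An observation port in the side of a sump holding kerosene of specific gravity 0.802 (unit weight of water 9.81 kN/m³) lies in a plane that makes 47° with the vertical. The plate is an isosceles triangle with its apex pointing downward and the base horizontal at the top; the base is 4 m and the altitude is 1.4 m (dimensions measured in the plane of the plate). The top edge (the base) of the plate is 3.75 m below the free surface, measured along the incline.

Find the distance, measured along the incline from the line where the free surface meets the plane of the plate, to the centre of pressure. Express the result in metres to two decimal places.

y_p = 4.24 m

γ = 0.802 × 9.81 = 7.86762 kN/m³.
The plate makes 47° with the vertical, i.e. θ = 90° − 47° = 43° to the horizontal. Measuring y along the incline from the free-surface line, vertical depth h = y·sinθ with sinθ = 0.681998.
With the apex down, the centroid sits h/3 = 1.4/3 = 0.466667 m below the base (the top edge), so y_c = 3.75 + 0.466667 = 4.21667 m and h_c = 4.21667 × 0.681998 = 2.87576 m.
A = ½ × 4 × 1.4 = 2.8 m².
Resultant F = γ·h_c·A = 7.86762 × 2.87576 × 2.8 = 63.3511 kN.
I_c = b·h³/36 = 4 × 1.4³/36 = 0.304889 m⁴.
Centre of pressure: y_p = y_c + I_c/(y_c·A) = 4.21667 + 0.304889/(4.21667 × 2.8) = 4.21667 + 0.0258234 = 4.24249 m along the plane.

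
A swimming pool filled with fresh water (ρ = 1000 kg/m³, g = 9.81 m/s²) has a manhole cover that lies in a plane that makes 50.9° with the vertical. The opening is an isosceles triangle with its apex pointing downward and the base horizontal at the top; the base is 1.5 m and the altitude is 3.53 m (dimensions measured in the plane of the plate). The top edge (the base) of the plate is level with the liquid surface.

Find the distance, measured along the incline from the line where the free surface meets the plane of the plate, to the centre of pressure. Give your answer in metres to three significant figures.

y_p = 1.77 m

γ = ρg = 1000 × 9.81 = 9810 N/m³ = 9.81 kN/m³.
The plate makes 50.9° with the vertical, i.e. θ = 90° − 50.9° = 39.1° to the horizontal. Measuring y along the incline from the free-surface line, vertical depth h = y·sinθ with sinθ = 0.630676.
With the apex down, the centroid sits h/3 = 3.53/3 = 1.17667 m below the base (the top edge), so y_c = 1.17667 m and h_c = 1.17667 × 0.630676 = 0.742098 m.
A = ½ × 1.5 × 3.53 = 2.6475 m².
Resultant F = γ·h_c·A = 9.81 × 0.742098 × 2.6475 = 19.2738 kN.
I_c = b·h³/36 = 1.5 × 3.53³/36 = 1.83279 m⁴.
Centre of pressure: y_p = y_c + I_c/(y_c·A) = 1.17667 + 1.83279/(1.17667 × 2.6475) = 1.17667 + 0.588331 = 1.765 m along the plane.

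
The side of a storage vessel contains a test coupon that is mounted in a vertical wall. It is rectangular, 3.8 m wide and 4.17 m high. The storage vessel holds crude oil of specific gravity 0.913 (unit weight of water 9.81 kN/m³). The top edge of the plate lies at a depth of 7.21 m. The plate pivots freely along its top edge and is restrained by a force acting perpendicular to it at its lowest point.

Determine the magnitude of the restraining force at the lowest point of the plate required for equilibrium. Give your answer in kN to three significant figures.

γ = 0.913 × 9.81 = 8.95653 kN/m³.
The centroid lies 4.17/2 = 2.085 m below the top edge, so the centroid depth is h_c = 7.21 + 2.085 = 9.295 m.
A = 3.8 × 4.17 = 15.846 m².
Resultant F = γ·h_c·A = 8.95653 × 9.295 × 15.846 = 1319.19 kN.
I_c = b·h³/12 = 3.8 × 4.17³/12 = 22.962 m⁴.
Centre of pressure: y_p = y_c + I_c/(y_c·A) = 9.295 + 22.962/(9.295 × 15.846) = 9.295 + 0.155898 = 9.4509 m along the plane.
The resultant acts 2.085 + 0.155898 = 2.2409 m (along the plate) below the hinge at the top edge, so the moment about the hinge is M = F × 2.2409 = 1319.19 × 2.2409 = 2956.17 kN·m.
A normal force at the bottom, 4.17 m from the hinge, must supply this moment: P = 2956.17/4.17 = 708.914 kN.

P ≈ 709 kN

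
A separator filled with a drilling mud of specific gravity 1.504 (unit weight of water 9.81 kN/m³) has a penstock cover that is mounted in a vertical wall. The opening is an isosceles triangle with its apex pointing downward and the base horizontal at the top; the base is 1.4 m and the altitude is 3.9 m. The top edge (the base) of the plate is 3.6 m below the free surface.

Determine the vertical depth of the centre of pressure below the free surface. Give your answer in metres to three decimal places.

h_p = 5.072 m

γ = 1.504 × 9.81 = 14.75424 kN/m³.
With the apex down, the centroid sits h/3 = 3.9/3 = 1.3 m below the base (the top edge), so the centroid depth is h_c = 3.6 + 1.3 = 4.9 m.
A = ½ × 1.4 × 3.9 = 2.73 m².
Resultant F = γ·h_c·A = 14.75424 × 4.9 × 2.73 = 197.367 kN.
I_c = b·h³/36 = 1.4 × 3.9³/36 = 2.30685 m⁴.
Centre of pressure: y_p = y_c + I_c/(y_c·A) = 4.9 + 2.30685/(4.9 × 2.73) = 4.9 + 0.172449 = 5.07245 m along the plane.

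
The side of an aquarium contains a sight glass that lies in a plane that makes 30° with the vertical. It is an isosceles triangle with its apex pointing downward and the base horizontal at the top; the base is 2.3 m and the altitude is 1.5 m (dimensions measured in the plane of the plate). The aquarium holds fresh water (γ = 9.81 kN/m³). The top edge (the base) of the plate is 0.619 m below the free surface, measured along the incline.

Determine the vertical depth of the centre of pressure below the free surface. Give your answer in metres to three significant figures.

γ = 9.81 kN/m³.
The plate makes 30° with the vertical, i.e. θ = 90° − 30° = 60° to the horizontal. Measuring y along the incline from the free-surface line, vertical depth h = y·sinθ with sinθ = 0.866025.
With the apex down, the centroid sits h/3 = 1.5/3 = 0.5 m below the base (the top edge), so y_c = 0.619 + 0.5 = 1.119 m and h_c = 1.119 × 0.866025 = 0.969082 m.
A = ½ × 2.3 × 1.5 = 1.725 m².
Resultant F = γ·h_c·A = 9.81 × 0.969082 × 1.725 = 16.399 kN.
I_c = b·h³/36 = 2.3 × 1.5³/36 = 0.215625 m⁴.
Centre of pressure: y_p = y_c + I_c/(y_c·A) = 1.119 + 0.215625/(1.119 × 1.725) = 1.119 + 0.111707 = 1.23071 m along the plane.
Vertically, h_p = y_p·sinθ = 1.23071 × 0.866025 = 1.06583 m.

h_p = 1.07 m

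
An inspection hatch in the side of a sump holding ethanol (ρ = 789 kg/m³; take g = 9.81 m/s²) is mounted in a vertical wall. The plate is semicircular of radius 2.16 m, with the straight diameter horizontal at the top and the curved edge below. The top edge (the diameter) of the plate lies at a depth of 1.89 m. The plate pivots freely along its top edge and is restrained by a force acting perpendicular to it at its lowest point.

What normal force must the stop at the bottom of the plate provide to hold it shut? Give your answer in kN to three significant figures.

γ = ρg = 789 × 9.81 / 1000 = 7.74009 kN/m³.
The centroid of a semicircle lies 4r/(3π) = 0.916732 m from the diameter, here below the top edge, so the centroid depth is h_c = 1.89 + 0.916732 = 2.80673 m.
A = πr²/2 = π × 2.16²/2 = 7.32871 m².
Resultant F = γ·h_c·A = 7.74009 × 2.80673 × 7.32871 = 159.211 kN.
I_c = (π/8 − 8/(9π))·r⁴ = 0.109757 × 2.16⁴ = 2.38917 m⁴.
Centre of pressure: y_p = y_c + I_c/(y_c·A) = 2.80673 + 2.38917/(2.80673 × 7.32871) = 2.80673 + 0.11615 = 2.92288 m along the plane.
The resultant acts 0.916732 + 0.11615 = 1.03288 m (along the plate) below the hinge at the top edge, so the moment about the hinge is M = F × 1.03288 = 159.211 × 1.03288 = 164.446 kN·m.
A normal force at the bottom, 2.16 m from the hinge, must supply this moment: P = 164.446/2.16 = 76.1324 kN.

P ≈ 76.1 kN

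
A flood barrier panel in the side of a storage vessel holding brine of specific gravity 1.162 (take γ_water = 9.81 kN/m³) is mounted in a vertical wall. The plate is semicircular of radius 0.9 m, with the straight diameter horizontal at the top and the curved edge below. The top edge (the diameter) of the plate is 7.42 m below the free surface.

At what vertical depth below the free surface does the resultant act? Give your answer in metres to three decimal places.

h_p = 7.809 m

γ = 1.162 × 9.81 = 11.39922 kN/m³.
The centroid of a semicircle lies 4r/(3π) = 0.381972 m from the diameter, here below the top edge, so the centroid depth is h_c = 7.42 + 0.381972 = 7.80197 m.
A = πr²/2 = π × 0.9²/2 = 1.27235 m².
Resultant F = γ·h_c·A = 11.39922 × 7.80197 × 1.27235 = 113.158 kN.
I_c = (π/8 − 8/(9π))·r⁴ = 0.109757 × 0.9⁴ = 0.0720116 m⁴.
Centre of pressure: y_p = y_c + I_c/(y_c·A) = 7.80197 + 0.0720116/(7.80197 × 1.27235) = 7.80197 + 0.00725423 = 7.80922 m along the plane.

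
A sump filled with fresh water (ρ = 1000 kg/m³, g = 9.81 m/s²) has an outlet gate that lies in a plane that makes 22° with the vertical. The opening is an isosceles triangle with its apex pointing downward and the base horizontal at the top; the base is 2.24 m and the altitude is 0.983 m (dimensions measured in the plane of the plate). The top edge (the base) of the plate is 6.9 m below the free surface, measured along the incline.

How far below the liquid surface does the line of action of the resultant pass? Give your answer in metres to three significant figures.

γ = ρg = 1000 × 9.81 = 9810 N/m³ = 9.81 kN/m³.
The plate makes 22° with the vertical, i.e. θ = 90° − 22° = 68° to the horizontal. Measuring y along the incline from the free-surface line, vertical depth h = y·sinθ with sinθ = 0.927184.
With the apex down, the centroid sits h/3 = 0.983/3 = 0.327667 m below the base (the top edge), so y_c = 6.9 + 0.327667 = 7.22767 m and h_c = 7.22767 × 0.927184 = 6.70138 m.
A = ½ × 2.24 × 0.983 = 1.10096 m².
Resultant F = γ·h_c·A = 9.81 × 6.70138 × 1.10096 = 72.3777 kN.
I_c = b·h³/36 = 2.24 × 0.983³/36 = 0.0591025 m⁴.
Centre of pressure: y_p = y_c + I_c/(y_c·A) = 7.22767 + 0.0591025/(7.22767 × 1.10096) = 7.22767 + 0.00742739 = 7.2351 m along the plane.
Vertically, h_p = y_p·sinθ = 7.2351 × 0.927184 = 6.70827 m.

h_p = 6.71 m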